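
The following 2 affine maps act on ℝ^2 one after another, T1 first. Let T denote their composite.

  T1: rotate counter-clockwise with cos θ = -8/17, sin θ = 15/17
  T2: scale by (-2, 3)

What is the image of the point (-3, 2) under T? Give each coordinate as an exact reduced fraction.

T1 rotate counter-clockwise with cos θ = -8/17, sin θ = 15/17: (-3, 2) → (-6/17, -61/17)
T2 scale by (-2, 3): (-6/17, -61/17) → (12/17, -183/17)

T(p) = (12/17, -183/17)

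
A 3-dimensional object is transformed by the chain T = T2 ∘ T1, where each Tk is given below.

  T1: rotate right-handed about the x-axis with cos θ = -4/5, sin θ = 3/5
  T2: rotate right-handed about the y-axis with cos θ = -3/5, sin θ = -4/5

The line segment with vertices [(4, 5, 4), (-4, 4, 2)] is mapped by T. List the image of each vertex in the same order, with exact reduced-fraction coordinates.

image vertices: (-56/25, -32/5, 83/25), (44/25, -22/5, -92/25)

T1 rotate right-handed about the x-axis with cos θ = -4/5, sin θ = 3/5: (4, 5, 4) → (4, -32/5, -1/5); (-4, 4, 2) → (-4, -22/5, 4/5)
T2 rotate right-handed about the y-axis with cos θ = -3/5, sin θ = -4/5: (4, -32/5, -1/5) → (-56/25, -32/5, 83/25); (-4, -22/5, 4/5) → (44/25, -22/5, -92/25)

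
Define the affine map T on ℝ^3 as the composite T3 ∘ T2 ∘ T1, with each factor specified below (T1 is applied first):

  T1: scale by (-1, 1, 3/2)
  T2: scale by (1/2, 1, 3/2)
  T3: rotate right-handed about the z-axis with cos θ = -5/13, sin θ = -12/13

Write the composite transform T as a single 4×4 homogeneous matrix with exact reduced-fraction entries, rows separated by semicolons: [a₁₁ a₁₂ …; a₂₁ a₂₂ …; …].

T = [5/26 12/13 0 0; 6/13 -5/13 0 0; 0 0 9/4 0; 0 0 0 1]

T1 = [-1 0 0 0; 0 1 0 0; 0 0 3/2 0; 0 0 0 1]
T2·T1 = [-1/2 0 0 0; 0 1 0 0; 0 0 9/4 0; 0 0 0 1]
T3·…·T1 = [5/26 12/13 0 0; 6/13 -5/13 0 0; 0 0 9/4 0; 0 0 0 1]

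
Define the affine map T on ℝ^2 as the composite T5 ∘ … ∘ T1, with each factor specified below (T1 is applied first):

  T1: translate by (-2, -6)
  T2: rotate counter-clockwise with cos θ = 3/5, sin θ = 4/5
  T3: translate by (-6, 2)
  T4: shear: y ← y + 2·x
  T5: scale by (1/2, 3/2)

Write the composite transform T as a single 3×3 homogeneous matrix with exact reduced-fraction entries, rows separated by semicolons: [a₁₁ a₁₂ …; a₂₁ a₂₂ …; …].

T = [3/10 -2/5 -6/5; 3 -3/2 -12; 0 0 1]

T1 = [1 0 -2; 0 1 -6; 0 0 1]
T2·T1 = [3/5 -4/5 18/5; 4/5 3/5 -26/5; 0 0 1]
T3·…·T1 = [3/5 -4/5 -12/5; 4/5 3/5 -16/5; 0 0 1]
T4·…·T1 = [3/5 -4/5 -12/5; 2 -1 -8; 0 0 1]
T5·…·T1 = [3/10 -2/5 -6/5; 3 -3/2 -12; 0 0 1]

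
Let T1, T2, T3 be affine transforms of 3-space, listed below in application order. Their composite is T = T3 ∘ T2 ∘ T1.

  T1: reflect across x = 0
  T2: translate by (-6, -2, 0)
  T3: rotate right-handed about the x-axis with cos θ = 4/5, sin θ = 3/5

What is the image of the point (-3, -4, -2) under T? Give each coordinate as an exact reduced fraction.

T(p) = (-3, -18/5, -26/5)

T1 reflect across x = 0: (-3, -4, -2) → (3, -4, -2)
T2 translate by (-6, -2, 0): (3, -4, -2) → (-3, -6, -2)
T3 rotate right-handed about the x-axis with cos θ = 4/5, sin θ = 3/5: (-3, -6, -2) → (-3, -18/5, -26/5)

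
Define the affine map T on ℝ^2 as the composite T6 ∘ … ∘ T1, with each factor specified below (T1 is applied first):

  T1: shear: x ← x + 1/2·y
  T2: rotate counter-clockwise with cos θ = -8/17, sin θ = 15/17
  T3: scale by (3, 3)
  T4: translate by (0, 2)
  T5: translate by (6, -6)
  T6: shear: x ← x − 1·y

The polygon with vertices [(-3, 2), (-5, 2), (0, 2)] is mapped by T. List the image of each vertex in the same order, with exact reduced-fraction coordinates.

image vertices: (266/17, -206/17), (404/17, -296/17), (59/17, -71/17)

T1 shear: x ← x + 1/2·y: (-3, 2) → (-2, 2); (-5, 2) → (-4, 2); (0, 2) → (1, 2)
T2 rotate counter-clockwise with cos θ = -8/17, sin θ = 15/17: (-2, 2) → (-14/17, -46/17); (-4, 2) → (2/17, -76/17); (1, 2) → (-38/17, -1/17)
T3 scale by (3, 3): (-14/17, -46/17) → (-42/17, -138/17); (2/17, -76/17) → (6/17, -228/17); (-38/17, -1/17) → (-114/17, -3/17)
T4 translate by (0, 2): (-42/17, -138/17) → (-42/17, -104/17); (6/17, -228/17) → (6/17, -194/17); (-114/17, -3/17) → (-114/17, 31/17)
T5 translate by (6, -6): (-42/17, -104/17) → (60/17, -206/17); (6/17, -194/17) → (108/17, -296/17); (-114/17, 31/17) → (-12/17, -71/17)
T6 shear: x ← x − 1·y: (60/17, -206/17) → (266/17, -206/17); (108/17, -296/17) → (404/17, -296/17); (-12/17, -71/17) → (59/17, -71/17)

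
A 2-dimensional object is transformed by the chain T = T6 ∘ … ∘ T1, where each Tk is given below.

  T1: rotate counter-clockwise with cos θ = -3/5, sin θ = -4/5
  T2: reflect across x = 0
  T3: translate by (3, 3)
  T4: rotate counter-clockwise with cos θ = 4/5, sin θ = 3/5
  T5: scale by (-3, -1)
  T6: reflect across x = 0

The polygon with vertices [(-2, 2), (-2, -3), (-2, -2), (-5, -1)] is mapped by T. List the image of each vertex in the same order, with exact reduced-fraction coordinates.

image vertices: (-141/25, -71/25), (-36/25, -191/25), (-57/25, -167/25), (-294/25, -164/25)

T1 rotate counter-clockwise with cos θ = -3/5, sin θ = -4/5: (-2, 2) → (14/5, 2/5); (-2, -3) → (-6/5, 17/5); (-2, -2) → (-2/5, 14/5); (-5, -1) → (11/5, 23/5)
T2 reflect across x = 0: (14/5, 2/5) → (-14/5, 2/5); (-6/5, 17/5) → (6/5, 17/5); (-2/5, 14/5) → (2/5, 14/5); (11/5, 23/5) → (-11/5, 23/5)
T3 translate by (3, 3): (-14/5, 2/5) → (1/5, 17/5); (6/5, 17/5) → (21/5, 32/5); (2/5, 14/5) → (17/5, 29/5); (-11/5, 23/5) → (4/5, 38/5)
T4 rotate counter-clockwise with cos θ = 4/5, sin θ = 3/5: (1/5, 17/5) → (-47/25, 71/25); (21/5, 32/5) → (-12/25, 191/25); (17/5, 29/5) → (-19/25, 167/25); (4/5, 38/5) → (-98/25, 164/25)
T5 scale by (-3, -1): (-47/25, 71/25) → (141/25, -71/25); (-12/25, 191/25) → (36/25, -191/25); (-19/25, 167/25) → (57/25, -167/25); (-98/25, 164/25) → (294/25, -164/25)
T6 reflect across x = 0: (141/25, -71/25) → (-141/25, -71/25); (36/25, -191/25) → (-36/25, -191/25); (57/25, -167/25) → (-57/25, -167/25); (294/25, -164/25) → (-294/25, -164/25)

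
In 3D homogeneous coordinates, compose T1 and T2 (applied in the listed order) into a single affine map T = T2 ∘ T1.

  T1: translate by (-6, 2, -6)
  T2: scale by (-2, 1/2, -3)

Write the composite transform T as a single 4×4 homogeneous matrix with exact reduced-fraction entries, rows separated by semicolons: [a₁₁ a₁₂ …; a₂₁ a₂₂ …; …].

T1 = [1 0 0 -6; 0 1 0 2; 0 0 1 -6; 0 0 0 1]
T2·T1 = [-2 0 0 12; 0 1/2 0 1; 0 0 -3 18; 0 0 0 1]

T = [-2 0 0 12; 0 1/2 0 1; 0 0 -3 18; 0 0 0 1]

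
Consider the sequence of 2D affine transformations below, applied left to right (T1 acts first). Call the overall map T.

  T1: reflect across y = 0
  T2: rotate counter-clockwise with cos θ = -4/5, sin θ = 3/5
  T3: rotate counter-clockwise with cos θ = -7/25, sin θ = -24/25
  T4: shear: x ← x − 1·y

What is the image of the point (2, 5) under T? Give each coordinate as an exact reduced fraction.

T1 reflect across y = 0: (2, 5) → (2, -5)
T2 rotate counter-clockwise with cos θ = -4/5, sin θ = 3/5: (2, -5) → (7/5, 26/5)
T3 rotate counter-clockwise with cos θ = -7/25, sin θ = -24/25: (7/5, 26/5) → (23/5, -14/5)
T4 shear: x ← x − 1·y: (23/5, -14/5) → (37/5, -14/5)

T(p) = (37/5, -14/5)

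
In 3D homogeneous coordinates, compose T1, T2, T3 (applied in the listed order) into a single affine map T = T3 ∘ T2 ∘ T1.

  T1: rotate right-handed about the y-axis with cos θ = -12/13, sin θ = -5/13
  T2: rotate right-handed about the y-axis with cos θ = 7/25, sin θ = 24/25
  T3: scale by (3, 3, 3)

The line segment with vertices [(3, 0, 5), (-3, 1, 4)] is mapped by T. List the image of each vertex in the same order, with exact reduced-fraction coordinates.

image vertices: (-4521/325, 0, 3447/325), (-168/13, 3, -99/13)

T1 rotate right-handed about the y-axis with cos θ = -12/13, sin θ = -5/13: (3, 0, 5) → (-61/13, 0, -45/13); (-3, 1, 4) → (16/13, 1, -63/13)
T2 rotate right-handed about the y-axis with cos θ = 7/25, sin θ = 24/25: (-61/13, 0, -45/13) → (-1507/325, 0, 1149/325); (16/13, 1, -63/13) → (-56/13, 1, -33/13)
T3 scale by (3, 3, 3): (-1507/325, 0, 1149/325) → (-4521/325, 0, 3447/325); (-56/13, 1, -33/13) → (-168/13, 3, -99/13)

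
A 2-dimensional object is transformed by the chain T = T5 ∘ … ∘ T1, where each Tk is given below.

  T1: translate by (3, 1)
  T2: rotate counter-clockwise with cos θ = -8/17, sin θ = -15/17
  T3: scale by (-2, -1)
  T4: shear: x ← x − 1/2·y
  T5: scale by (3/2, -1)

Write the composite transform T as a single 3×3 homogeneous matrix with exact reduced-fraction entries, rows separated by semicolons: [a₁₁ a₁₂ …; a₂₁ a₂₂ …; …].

T1 = [1 0 3; 0 1 1; 0 0 1]
T2·T1 = [-8/17 15/17 -9/17; -15/17 -8/17 -53/17; 0 0 1]
T3·…·T1 = [16/17 -30/17 18/17; 15/17 8/17 53/17; 0 0 1]
T4·…·T1 = [1/2 -2 -1/2; 15/17 8/17 53/17; 0 0 1]
T5·…·T1 = [3/4 -3 -3/4; -15/17 -8/17 -53/17; 0 0 1]

T = [3/4 -3 -3/4; -15/17 -8/17 -53/17; 0 0 1]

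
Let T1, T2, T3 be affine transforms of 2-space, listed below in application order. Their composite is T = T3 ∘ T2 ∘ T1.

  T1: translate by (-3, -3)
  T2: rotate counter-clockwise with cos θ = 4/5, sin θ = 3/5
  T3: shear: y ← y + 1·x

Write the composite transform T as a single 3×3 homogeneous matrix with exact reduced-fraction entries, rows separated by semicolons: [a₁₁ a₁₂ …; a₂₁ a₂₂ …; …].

T1 = [1 0 -3; 0 1 -3; 0 0 1]
T2·T1 = [4/5 -3/5 -3/5; 3/5 4/5 -21/5; 0 0 1]
T3·…·T1 = [4/5 -3/5 -3/5; 7/5 1/5 -24/5; 0 0 1]

T = [4/5 -3/5 -3/5; 7/5 1/5 -24/5; 0 0 1]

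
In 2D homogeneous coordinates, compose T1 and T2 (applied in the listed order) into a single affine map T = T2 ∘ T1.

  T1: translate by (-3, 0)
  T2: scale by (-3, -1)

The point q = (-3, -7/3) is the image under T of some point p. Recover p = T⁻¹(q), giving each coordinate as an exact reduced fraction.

T1 = [1 0 -3; 0 1 0; 0 0 1]
T2·T1 = [-3 0 9; 0 -1 0; 0 0 1]
det M = 3; M⁻¹ = [-1/3 0 3; 0 -1 0; 0 0 1]
M⁻¹ · (-3, -7/3)ᵀ = (4, 7/3)ᵀ

p = (4, 7/3)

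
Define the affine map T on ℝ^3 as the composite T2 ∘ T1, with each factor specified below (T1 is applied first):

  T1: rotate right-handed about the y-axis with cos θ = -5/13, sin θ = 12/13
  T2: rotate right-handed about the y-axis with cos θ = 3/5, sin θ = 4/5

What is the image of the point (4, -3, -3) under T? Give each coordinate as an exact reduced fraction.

T1 rotate right-handed about the y-axis with cos θ = -5/13, sin θ = 12/13: (4, -3, -3) → (-56/13, -3, -33/13)
T2 rotate right-handed about the y-axis with cos θ = 3/5, sin θ = 4/5: (-56/13, -3, -33/13) → (-60/13, -3, 25/13)

T(p) = (-60/13, -3, 25/13)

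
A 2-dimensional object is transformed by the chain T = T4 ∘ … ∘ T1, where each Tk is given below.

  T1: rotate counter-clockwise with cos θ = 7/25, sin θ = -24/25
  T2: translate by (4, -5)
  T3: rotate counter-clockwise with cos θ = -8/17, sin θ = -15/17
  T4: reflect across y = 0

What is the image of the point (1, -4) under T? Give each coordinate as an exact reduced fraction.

T(p) = (-2743/425, -1251/425)

T1 rotate counter-clockwise with cos θ = 7/25, sin θ = -24/25: (1, -4) → (-89/25, -52/25)
T2 translate by (4, -5): (-89/25, -52/25) → (11/25, -177/25)
T3 rotate counter-clockwise with cos θ = -8/17, sin θ = -15/17: (11/25, -177/25) → (-2743/425, 1251/425)
T4 reflect across y = 0: (-2743/425, 1251/425) → (-2743/425, -1251/425)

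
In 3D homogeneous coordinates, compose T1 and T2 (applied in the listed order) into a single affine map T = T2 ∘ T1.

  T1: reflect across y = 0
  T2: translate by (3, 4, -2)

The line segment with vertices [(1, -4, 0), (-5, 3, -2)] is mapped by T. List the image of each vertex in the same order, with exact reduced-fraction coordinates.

T1 reflect across y = 0: (1, -4, 0) → (1, 4, 0); (-5, 3, -2) → (-5, -3, -2)
T2 translate by (3, 4, -2): (1, 4, 0) → (4, 8, -2); (-5, -3, -2) → (-2, 1, -4)

image vertices: (4, 8, -2), (-2, 1, -4)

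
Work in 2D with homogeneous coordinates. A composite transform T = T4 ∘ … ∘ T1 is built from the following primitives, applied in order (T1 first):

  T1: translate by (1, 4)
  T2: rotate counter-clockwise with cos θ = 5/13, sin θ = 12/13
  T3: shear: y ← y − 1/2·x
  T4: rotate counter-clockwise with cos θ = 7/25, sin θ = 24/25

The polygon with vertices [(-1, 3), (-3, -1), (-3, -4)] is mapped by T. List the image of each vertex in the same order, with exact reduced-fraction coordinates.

T1 translate by (1, 4): (-1, 3) → (0, 7); (-3, -1) → (-2, 3); (-3, -4) → (-2, 0)
T2 rotate counter-clockwise with cos θ = 5/13, sin θ = 12/13: (0, 7) → (-84/13, 35/13); (-2, 3) → (-46/13, -9/13); (-2, 0) → (-10/13, -24/13)
T3 shear: y ← y − 1/2·x: (-84/13, 35/13) → (-84/13, 77/13); (-46/13, -9/13) → (-46/13, 14/13); (-10/13, -24/13) → (-10/13, -19/13)
T4 rotate counter-clockwise with cos θ = 7/25, sin θ = 24/25: (-84/13, 77/13) → (-2436/325, -1477/325); (-46/13, 14/13) → (-658/325, -1006/325); (-10/13, -19/13) → (386/325, -373/325)

image vertices: (-2436/325, -1477/325), (-658/325, -1006/325), (386/325, -373/325)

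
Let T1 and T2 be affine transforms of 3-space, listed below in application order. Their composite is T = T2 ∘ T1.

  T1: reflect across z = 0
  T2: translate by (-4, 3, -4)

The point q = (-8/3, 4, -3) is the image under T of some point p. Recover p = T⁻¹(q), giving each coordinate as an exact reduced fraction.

T1 = [1 0 0 0; 0 1 0 0; 0 0 -1 0; 0 0 0 1]
T2·T1 = [1 0 0 -4; 0 1 0 3; 0 0 -1 -4; 0 0 0 1]
det M = -1; M⁻¹ = [1 0 0 4; 0 1 0 -3; 0 0 -1 -4; 0 0 0 1]
M⁻¹ · (-8/3, 4, -3)ᵀ = (4/3, 1, -1)ᵀ

p = (4/3, 1, -1)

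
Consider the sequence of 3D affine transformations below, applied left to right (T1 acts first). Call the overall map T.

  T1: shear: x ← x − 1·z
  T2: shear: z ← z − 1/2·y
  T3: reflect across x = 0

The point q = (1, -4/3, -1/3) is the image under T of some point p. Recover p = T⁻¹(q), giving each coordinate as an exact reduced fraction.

T1 = [1 0 -1 0; 0 1 0 0; 0 0 1 0; 0 0 0 1]
T2·T1 = [1 0 -1 0; 0 1 0 0; 0 -1/2 1 0; 0 0 0 1]
T3·…·T1 = [-1 0 1 0; 0 1 0 0; 0 -1/2 1 0; 0 0 0 1]
det M = -1; M⁻¹ = [-1 1/2 1 0; 0 1 0 0; 0 1/2 1 0; 0 0 0 1]
M⁻¹ · (1, -4/3, -1/3)ᵀ = (-2, -4/3, -1)ᵀ

p = (-2, -4/3, -1)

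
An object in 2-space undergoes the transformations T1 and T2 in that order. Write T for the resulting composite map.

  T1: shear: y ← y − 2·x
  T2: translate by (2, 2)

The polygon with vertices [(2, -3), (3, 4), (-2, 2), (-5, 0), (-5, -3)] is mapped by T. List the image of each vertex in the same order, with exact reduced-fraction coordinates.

image vertices: (4, -5), (5, 0), (0, 8), (-3, 12), (-3, 9)

T1 shear: y ← y − 2·x: (2, -3) → (2, -7); (3, 4) → (3, -2); (-2, 2) → (-2, 6); (-5, 0) → (-5, 10); (-5, -3) → (-5, 7)
T2 translate by (2, 2): (2, -7) → (4, -5); (3, -2) → (5, 0); (-2, 6) → (0, 8); (-5, 10) → (-3, 12); (-5, 7) → (-3, 9)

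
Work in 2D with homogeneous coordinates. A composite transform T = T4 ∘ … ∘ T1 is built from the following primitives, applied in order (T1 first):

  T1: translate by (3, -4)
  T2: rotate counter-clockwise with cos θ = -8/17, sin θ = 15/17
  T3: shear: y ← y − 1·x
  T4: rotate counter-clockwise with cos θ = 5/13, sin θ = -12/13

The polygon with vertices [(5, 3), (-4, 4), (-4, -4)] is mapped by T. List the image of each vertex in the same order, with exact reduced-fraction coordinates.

T1 translate by (3, -4): (5, 3) → (8, -1); (-4, 4) → (-1, 0); (-4, -4) → (-1, -8)
T2 rotate counter-clockwise with cos θ = -8/17, sin θ = 15/17: (8, -1) → (-49/17, 128/17); (-1, 0) → (8/17, -15/17); (-1, -8) → (128/17, 49/17)
T3 shear: y ← y − 1·x: (-49/17, 128/17) → (-49/17, 177/17); (8/17, -15/17) → (8/17, -23/17); (128/17, 49/17) → (128/17, -79/17)
T4 rotate counter-clockwise with cos θ = 5/13, sin θ = -12/13: (-49/17, 177/17) → (1879/221, 1473/221); (8/17, -23/17) → (-236/221, -211/221); (128/17, -79/17) → (-308/221, -1931/221)

image vertices: (1879/221, 1473/221), (-236/221, -211/221), (-308/221, -1931/221)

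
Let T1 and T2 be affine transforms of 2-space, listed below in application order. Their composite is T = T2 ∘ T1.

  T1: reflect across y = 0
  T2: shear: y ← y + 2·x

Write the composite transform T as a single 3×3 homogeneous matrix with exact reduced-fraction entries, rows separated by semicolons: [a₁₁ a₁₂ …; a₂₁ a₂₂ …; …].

T = [1 0 0; 2 -1 0; 0 0 1]

T1 = [1 0 0; 0 -1 0; 0 0 1]
T2·T1 = [1 0 0; 2 -1 0; 0 0 1]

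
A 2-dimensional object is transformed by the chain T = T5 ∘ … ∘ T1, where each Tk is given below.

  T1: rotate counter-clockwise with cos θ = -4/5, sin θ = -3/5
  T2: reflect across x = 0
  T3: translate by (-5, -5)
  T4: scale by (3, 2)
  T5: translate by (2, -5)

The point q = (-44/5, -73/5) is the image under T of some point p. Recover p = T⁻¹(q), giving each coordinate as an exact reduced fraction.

T1 = [-4/5 3/5 0; -3/5 -4/5 0; 0 0 1]
T2·T1 = [4/5 -3/5 0; -3/5 -4/5 0; 0 0 1]
T3·…·T1 = [4/5 -3/5 -5; -3/5 -4/5 -5; 0 0 1]
T4·…·T1 = [12/5 -9/5 -15; -6/5 -8/5 -10; 0 0 1]
T5·…·T1 = [12/5 -9/5 -13; -6/5 -8/5 -15; 0 0 1]
det M = -6; M⁻¹ = [4/15 -3/10 -31/30; -1/5 -2/5 -43/5; 0 0 1]
M⁻¹ · (-44/5, -73/5)ᵀ = (1, -1)ᵀ

p = (1, -1)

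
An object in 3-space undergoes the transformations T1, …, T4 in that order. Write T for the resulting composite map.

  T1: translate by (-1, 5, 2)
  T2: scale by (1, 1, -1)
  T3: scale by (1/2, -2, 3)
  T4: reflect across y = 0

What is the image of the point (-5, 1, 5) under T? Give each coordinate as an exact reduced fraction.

T(p) = (-3, 12, -21)

T1 translate by (-1, 5, 2): (-5, 1, 5) → (-6, 6, 7)
T2 scale by (1, 1, -1): (-6, 6, 7) → (-6, 6, -7)
T3 scale by (1/2, -2, 3): (-6, 6, -7) → (-3, -12, -21)
T4 reflect across y = 0: (-3, -12, -21) → (-3, 12, -21)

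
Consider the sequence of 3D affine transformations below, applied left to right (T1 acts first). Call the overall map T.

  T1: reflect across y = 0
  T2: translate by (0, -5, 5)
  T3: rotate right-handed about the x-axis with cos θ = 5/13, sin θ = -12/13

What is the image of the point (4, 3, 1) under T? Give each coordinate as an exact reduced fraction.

T(p) = (4, 32/13, 126/13)

T1 reflect across y = 0: (4, 3, 1) → (4, -3, 1)
T2 translate by (0, -5, 5): (4, -3, 1) → (4, -8, 6)
T3 rotate right-handed about the x-axis with cos θ = 5/13, sin θ = -12/13: (4, -8, 6) → (4, 32/13, 126/13)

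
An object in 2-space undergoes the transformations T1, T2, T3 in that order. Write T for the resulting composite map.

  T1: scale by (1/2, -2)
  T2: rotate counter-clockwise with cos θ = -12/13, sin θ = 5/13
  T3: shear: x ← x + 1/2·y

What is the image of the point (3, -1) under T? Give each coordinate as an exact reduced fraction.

T(p) = (-145/52, -33/26)

T1 scale by (1/2, -2): (3, -1) → (3/2, 2)
T2 rotate counter-clockwise with cos θ = -12/13, sin θ = 5/13: (3/2, 2) → (-28/13, -33/26)
T3 shear: x ← x + 1/2·y: (-28/13, -33/26) → (-145/52, -33/26)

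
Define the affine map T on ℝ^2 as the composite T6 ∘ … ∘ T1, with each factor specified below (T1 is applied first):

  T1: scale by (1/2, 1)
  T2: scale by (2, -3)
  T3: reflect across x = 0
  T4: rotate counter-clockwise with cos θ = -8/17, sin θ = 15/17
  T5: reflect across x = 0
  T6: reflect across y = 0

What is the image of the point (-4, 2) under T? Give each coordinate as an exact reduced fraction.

T(p) = (-58/17, -108/17)

T1 scale by (1/2, 1): (-4, 2) → (-2, 2)
T2 scale by (2, -3): (-2, 2) → (-4, -6)
T3 reflect across x = 0: (-4, -6) → (4, -6)
T4 rotate counter-clockwise with cos θ = -8/17, sin θ = 15/17: (4, -6) → (58/17, 108/17)
T5 reflect across x = 0: (58/17, 108/17) → (-58/17, 108/17)
T6 reflect across y = 0: (-58/17, 108/17) → (-58/17, -108/17)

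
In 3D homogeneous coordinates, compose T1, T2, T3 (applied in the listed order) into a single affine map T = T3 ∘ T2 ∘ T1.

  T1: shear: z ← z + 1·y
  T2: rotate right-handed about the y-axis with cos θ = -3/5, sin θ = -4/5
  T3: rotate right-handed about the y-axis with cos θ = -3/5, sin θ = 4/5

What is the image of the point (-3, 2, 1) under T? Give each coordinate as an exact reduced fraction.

T1 shear: z ← z + 1·y: (-3, 2, 1) → (-3, 2, 3)
T2 rotate right-handed about the y-axis with cos θ = -3/5, sin θ = -4/5: (-3, 2, 3) → (-3/5, 2, -21/5)
T3 rotate right-handed about the y-axis with cos θ = -3/5, sin θ = 4/5: (-3/5, 2, -21/5) → (-3, 2, 3)

T(p) = (-3, 2, 3)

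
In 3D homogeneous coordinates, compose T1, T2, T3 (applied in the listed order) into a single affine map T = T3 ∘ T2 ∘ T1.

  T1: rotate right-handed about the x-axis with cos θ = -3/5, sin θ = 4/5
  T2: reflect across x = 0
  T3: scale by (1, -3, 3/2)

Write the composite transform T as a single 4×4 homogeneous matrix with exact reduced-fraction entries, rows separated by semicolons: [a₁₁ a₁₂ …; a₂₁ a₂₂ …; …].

T1 = [1 0 0 0; 0 -3/5 -4/5 0; 0 4/5 -3/5 0; 0 0 0 1]
T2·T1 = [-1 0 0 0; 0 -3/5 -4/5 0; 0 4/5 -3/5 0; 0 0 0 1]
T3·…·T1 = [-1 0 0 0; 0 9/5 12/5 0; 0 6/5 -9/10 0; 0 0 0 1]

T = [-1 0 0 0; 0 9/5 12/5 0; 0 6/5 -9/10 0; 0 0 0 1]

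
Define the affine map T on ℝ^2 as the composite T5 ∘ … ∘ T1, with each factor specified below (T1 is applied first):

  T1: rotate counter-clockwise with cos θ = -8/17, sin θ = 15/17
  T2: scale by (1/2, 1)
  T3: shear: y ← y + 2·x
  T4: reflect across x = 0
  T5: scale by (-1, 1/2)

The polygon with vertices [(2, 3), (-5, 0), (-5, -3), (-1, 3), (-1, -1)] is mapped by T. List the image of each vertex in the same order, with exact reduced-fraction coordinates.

image vertices: (-61/34, -55/34), (20/17, -35/34), (5/2, 1), (-37/34, -38/17), (23/34, 8/17)

T1 rotate counter-clockwise with cos θ = -8/17, sin θ = 15/17: (2, 3) → (-61/17, 6/17); (-5, 0) → (40/17, -75/17); (-5, -3) → (5, -3); (-1, 3) → (-37/17, -39/17); (-1, -1) → (23/17, -7/17)
T2 scale by (1/2, 1): (-61/17, 6/17) → (-61/34, 6/17); (40/17, -75/17) → (20/17, -75/17); (5, -3) → (5/2, -3); (-37/17, -39/17) → (-37/34, -39/17); (23/17, -7/17) → (23/34, -7/17)
T3 shear: y ← y + 2·x: (-61/34, 6/17) → (-61/34, -55/17); (20/17, -75/17) → (20/17, -35/17); (5/2, -3) → (5/2, 2); (-37/34, -39/17) → (-37/34, -76/17); (23/34, -7/17) → (23/34, 16/17)
T4 reflect across x = 0: (-61/34, -55/17) → (61/34, -55/17); (20/17, -35/17) → (-20/17, -35/17); (5/2, 2) → (-5/2, 2); (-37/34, -76/17) → (37/34, -76/17); (23/34, 16/17) → (-23/34, 16/17)
T5 scale by (-1, 1/2): (61/34, -55/17) → (-61/34, -55/34); (-20/17, -35/17) → (20/17, -35/34); (-5/2, 2) → (5/2, 1); (37/34, -76/17) → (-37/34, -38/17); (-23/34, 16/17) → (23/34, 8/17)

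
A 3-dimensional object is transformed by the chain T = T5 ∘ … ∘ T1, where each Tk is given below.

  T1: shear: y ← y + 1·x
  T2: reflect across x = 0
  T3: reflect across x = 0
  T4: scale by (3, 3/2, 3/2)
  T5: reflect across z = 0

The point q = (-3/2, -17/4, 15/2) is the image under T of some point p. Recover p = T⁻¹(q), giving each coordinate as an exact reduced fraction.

p = (-1/2, -7/3, -5)

T1 = [1 0 0 0; 1 1 0 0; 0 0 1 0; 0 0 0 1]
T2·T1 = [-1 0 0 0; 1 1 0 0; 0 0 1 0; 0 0 0 1]
T3·…·T1 = [1 0 0 0; 1 1 0 0; 0 0 1 0; 0 0 0 1]
T4·…·T1 = [3 0 0 0; 3/2 3/2 0 0; 0 0 3/2 0; 0 0 0 1]
T5·…·T1 = [3 0 0 0; 3/2 3/2 0 0; 0 0 -3/2 0; 0 0 0 1]
det M = -27/4; M⁻¹ = [1/3 0 0 0; -1/3 2/3 0 0; 0 0 -2/3 0; 0 0 0 1]
M⁻¹ · (-3/2, -17/4, 15/2)ᵀ = (-1/2, -7/3, -5)ᵀ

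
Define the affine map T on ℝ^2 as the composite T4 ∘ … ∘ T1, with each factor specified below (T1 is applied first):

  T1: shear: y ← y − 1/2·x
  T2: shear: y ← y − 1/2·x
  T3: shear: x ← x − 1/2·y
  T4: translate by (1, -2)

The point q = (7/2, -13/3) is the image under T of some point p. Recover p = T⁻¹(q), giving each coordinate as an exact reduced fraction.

T1 = [1 0 0; -1/2 1 0; 0 0 1]
T2·T1 = [1 0 0; -1 1 0; 0 0 1]
T3·…·T1 = [3/2 -1/2 0; -1 1 0; 0 0 1]
T4·…·T1 = [3/2 -1/2 1; -1 1 -2; 0 0 1]
det M = 1; M⁻¹ = [1 1/2 0; 1 3/2 2; 0 0 1]
M⁻¹ · (7/2, -13/3)ᵀ = (4/3, -1)ᵀ

p = (4/3, -1)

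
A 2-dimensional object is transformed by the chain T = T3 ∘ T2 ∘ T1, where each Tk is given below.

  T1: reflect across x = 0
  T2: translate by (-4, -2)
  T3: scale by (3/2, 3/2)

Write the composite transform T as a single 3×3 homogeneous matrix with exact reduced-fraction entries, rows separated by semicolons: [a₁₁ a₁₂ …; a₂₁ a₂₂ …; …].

T = [-3/2 0 -6; 0 3/2 -3; 0 0 1]

T1 = [-1 0 0; 0 1 0; 0 0 1]
T2·T1 = [-1 0 -4; 0 1 -2; 0 0 1]
T3·…·T1 = [-3/2 0 -6; 0 3/2 -3; 0 0 1]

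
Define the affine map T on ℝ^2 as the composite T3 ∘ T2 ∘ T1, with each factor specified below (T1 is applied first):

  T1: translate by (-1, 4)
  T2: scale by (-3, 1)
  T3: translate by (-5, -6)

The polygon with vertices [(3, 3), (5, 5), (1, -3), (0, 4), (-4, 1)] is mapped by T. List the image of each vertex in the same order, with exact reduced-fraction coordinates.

T1 translate by (-1, 4): (3, 3) → (2, 7); (5, 5) → (4, 9); (1, -3) → (0, 1); (0, 4) → (-1, 8); (-4, 1) → (-5, 5)
T2 scale by (-3, 1): (2, 7) → (-6, 7); (4, 9) → (-12, 9); (0, 1) → (0, 1); (-1, 8) → (3, 8); (-5, 5) → (15, 5)
T3 translate by (-5, -6): (-6, 7) → (-11, 1); (-12, 9) → (-17, 3); (0, 1) → (-5, -5); (3, 8) → (-2, 2); (15, 5) → (10, -1)

image vertices: (-11, 1), (-17, 3), (-5, -5), (-2, 2), (10, -1)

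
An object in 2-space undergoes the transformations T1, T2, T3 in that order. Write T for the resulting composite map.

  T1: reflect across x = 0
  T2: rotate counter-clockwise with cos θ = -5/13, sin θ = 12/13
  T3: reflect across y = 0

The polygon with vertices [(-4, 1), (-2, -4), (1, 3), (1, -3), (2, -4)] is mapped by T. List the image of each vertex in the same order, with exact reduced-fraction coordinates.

T1 reflect across x = 0: (-4, 1) → (4, 1); (-2, -4) → (2, -4); (1, 3) → (-1, 3); (1, -3) → (-1, -3); (2, -4) → (-2, -4)
T2 rotate counter-clockwise with cos θ = -5/13, sin θ = 12/13: (4, 1) → (-32/13, 43/13); (2, -4) → (38/13, 44/13); (-1, 3) → (-31/13, -27/13); (-1, -3) → (41/13, 3/13); (-2, -4) → (58/13, -4/13)
T3 reflect across y = 0: (-32/13, 43/13) → (-32/13, -43/13); (38/13, 44/13) → (38/13, -44/13); (-31/13, -27/13) → (-31/13, 27/13); (41/13, 3/13) → (41/13, -3/13); (58/13, -4/13) → (58/13, 4/13)

image vertices: (-32/13, -43/13), (38/13, -44/13), (-31/13, 27/13), (41/13, -3/13), (58/13, 4/13)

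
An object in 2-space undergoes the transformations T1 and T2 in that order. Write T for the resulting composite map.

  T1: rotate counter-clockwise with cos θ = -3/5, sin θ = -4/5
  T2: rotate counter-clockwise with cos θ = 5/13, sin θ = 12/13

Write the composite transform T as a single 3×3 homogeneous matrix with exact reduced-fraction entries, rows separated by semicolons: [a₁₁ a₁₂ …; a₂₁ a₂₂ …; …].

T1 = [-3/5 4/5 0; -4/5 -3/5 0; 0 0 1]
T2·T1 = [33/65 56/65 0; -56/65 33/65 0; 0 0 1]

T = [33/65 56/65 0; -56/65 33/65 0; 0 0 1]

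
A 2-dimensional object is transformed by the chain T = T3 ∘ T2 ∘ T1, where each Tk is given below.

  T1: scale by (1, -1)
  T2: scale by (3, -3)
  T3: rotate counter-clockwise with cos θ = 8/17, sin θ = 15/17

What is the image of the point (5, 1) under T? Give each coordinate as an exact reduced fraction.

T(p) = (75/17, 249/17)

T1 scale by (1, -1): (5, 1) → (5, -1)
T2 scale by (3, -3): (5, -1) → (15, 3)
T3 rotate counter-clockwise with cos θ = 8/17, sin θ = 15/17: (15, 3) → (75/17, 249/17)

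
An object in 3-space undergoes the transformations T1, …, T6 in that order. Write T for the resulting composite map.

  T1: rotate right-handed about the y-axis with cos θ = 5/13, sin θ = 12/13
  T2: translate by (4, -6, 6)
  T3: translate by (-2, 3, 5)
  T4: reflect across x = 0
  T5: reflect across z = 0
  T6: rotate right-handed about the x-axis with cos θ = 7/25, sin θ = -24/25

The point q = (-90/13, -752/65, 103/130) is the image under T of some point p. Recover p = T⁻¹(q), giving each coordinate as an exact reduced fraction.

p = (2, -1, 9/2)

T1 = [5/13 0 12/13 0; 0 1 0 0; -12/13 0 5/13 0; 0 0 0 1]
T2·T1 = [5/13 0 12/13 4; 0 1 0 -6; -12/13 0 5/13 6; 0 0 0 1]
T3·…·T1 = [5/13 0 12/13 2; 0 1 0 -3; -12/13 0 5/13 11; 0 0 0 1]
T4·…·T1 = [-5/13 0 -12/13 -2; 0 1 0 -3; -12/13 0 5/13 11; 0 0 0 1]
T5·…·T1 = [-5/13 0 -12/13 -2; 0 1 0 -3; 12/13 0 -5/13 -11; 0 0 0 1]
T6·…·T1 = [-5/13 0 -12/13 -2; 288/325 7/25 -24/65 -57/5; 84/325 -24/25 -7/65 -1/5; 0 0 0 1]
det M = 1; M⁻¹ = [-5/13 288/325 84/325 122/13; 0 7/25 -24/25 3; -12/13 -24/65 -7/65 -79/13; 0 0 0 1]
M⁻¹ · (-90/13, -752/65, 103/130)ᵀ = (2, -1, 9/2)ᵀ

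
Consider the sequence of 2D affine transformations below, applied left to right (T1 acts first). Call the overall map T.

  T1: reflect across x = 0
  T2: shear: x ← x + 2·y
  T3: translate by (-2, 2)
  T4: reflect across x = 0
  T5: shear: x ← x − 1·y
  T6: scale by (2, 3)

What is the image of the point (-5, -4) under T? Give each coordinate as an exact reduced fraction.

T(p) = (14, -6)

T1 reflect across x = 0: (-5, -4) → (5, -4)
T2 shear: x ← x + 2·y: (5, -4) → (-3, -4)
T3 translate by (-2, 2): (-3, -4) → (-5, -2)
T4 reflect across x = 0: (-5, -2) → (5, -2)
T5 shear: x ← x − 1·y: (5, -2) → (7, -2)
T6 scale by (2, 3): (7, -2) → (14, -6)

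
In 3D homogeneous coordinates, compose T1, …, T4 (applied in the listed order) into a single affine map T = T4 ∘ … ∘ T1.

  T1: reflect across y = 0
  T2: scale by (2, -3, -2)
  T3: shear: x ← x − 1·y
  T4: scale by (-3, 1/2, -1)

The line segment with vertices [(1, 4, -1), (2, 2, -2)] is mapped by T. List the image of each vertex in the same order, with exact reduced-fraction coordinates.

image vertices: (30, 6, -2), (6, 3, -4)

T1 reflect across y = 0: (1, 4, -1) → (1, -4, -1); (2, 2, -2) → (2, -2, -2)
T2 scale by (2, -3, -2): (1, -4, -1) → (2, 12, 2); (2, -2, -2) → (4, 6, 4)
T3 shear: x ← x − 1·y: (2, 12, 2) → (-10, 12, 2); (4, 6, 4) → (-2, 6, 4)
T4 scale by (-3, 1/2, -1): (-10, 12, 2) → (30, 6, -2); (-2, 6, 4) → (6, 3, -4)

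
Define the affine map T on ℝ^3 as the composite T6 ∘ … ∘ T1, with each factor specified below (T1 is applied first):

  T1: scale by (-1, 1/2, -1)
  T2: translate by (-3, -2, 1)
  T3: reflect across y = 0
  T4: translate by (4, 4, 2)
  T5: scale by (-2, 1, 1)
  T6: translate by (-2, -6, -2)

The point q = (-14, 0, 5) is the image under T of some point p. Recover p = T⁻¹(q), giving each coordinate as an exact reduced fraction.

T1 = [-1 0 0 0; 0 1/2 0 0; 0 0 -1 0; 0 0 0 1]
T2·T1 = [-1 0 0 -3; 0 1/2 0 -2; 0 0 -1 1; 0 0 0 1]
T3·…·T1 = [-1 0 0 -3; 0 -1/2 0 2; 0 0 -1 1; 0 0 0 1]
T4·…·T1 = [-1 0 0 1; 0 -1/2 0 6; 0 0 -1 3; 0 0 0 1]
T5·…·T1 = [2 0 0 -2; 0 -1/2 0 6; 0 0 -1 3; 0 0 0 1]
T6·…·T1 = [2 0 0 -4; 0 -1/2 0 0; 0 0 -1 1; 0 0 0 1]
det M = 1; M⁻¹ = [1/2 0 0 2; 0 -2 0 0; 0 0 -1 1; 0 0 0 1]
M⁻¹ · (-14, 0, 5)ᵀ = (-5, 0, -4)ᵀ

p = (-5, 0, -4)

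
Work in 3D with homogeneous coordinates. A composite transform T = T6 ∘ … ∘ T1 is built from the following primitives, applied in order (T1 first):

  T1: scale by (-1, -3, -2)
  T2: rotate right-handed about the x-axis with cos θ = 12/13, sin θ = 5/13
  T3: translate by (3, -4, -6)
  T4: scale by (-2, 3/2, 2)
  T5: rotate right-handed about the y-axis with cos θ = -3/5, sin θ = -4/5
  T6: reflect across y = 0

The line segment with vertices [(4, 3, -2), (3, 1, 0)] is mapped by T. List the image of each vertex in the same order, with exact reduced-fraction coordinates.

image vertices: (522/65, 270/13, 554/65), (744/65, 132/13, 558/65)

T1 scale by (-1, -3, -2): (4, 3, -2) → (-4, -9, 4); (3, 1, 0) → (-3, -3, 0)
T2 rotate right-handed about the x-axis with cos θ = 12/13, sin θ = 5/13: (-4, -9, 4) → (-4, -128/13, 3/13); (-3, -3, 0) → (-3, -36/13, -15/13)
T3 translate by (3, -4, -6): (-4, -128/13, 3/13) → (-1, -180/13, -75/13); (-3, -36/13, -15/13) → (0, -88/13, -93/13)
T4 scale by (-2, 3/2, 2): (-1, -180/13, -75/13) → (2, -270/13, -150/13); (0, -88/13, -93/13) → (0, -132/13, -186/13)
T5 rotate right-handed about the y-axis with cos θ = -3/5, sin θ = -4/5: (2, -270/13, -150/13) → (522/65, -270/13, 554/65); (0, -132/13, -186/13) → (744/65, -132/13, 558/65)
T6 reflect across y = 0: (522/65, -270/13, 554/65) → (522/65, 270/13, 554/65); (744/65, -132/13, 558/65) → (744/65, 132/13, 558/65)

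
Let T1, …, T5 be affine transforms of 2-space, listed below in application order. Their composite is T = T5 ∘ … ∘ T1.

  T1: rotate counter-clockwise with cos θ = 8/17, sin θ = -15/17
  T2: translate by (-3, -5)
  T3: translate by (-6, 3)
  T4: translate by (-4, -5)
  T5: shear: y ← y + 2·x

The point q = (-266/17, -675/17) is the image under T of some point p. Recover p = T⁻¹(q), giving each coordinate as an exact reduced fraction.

T1 = [8/17 15/17 0; -15/17 8/17 0; 0 0 1]
T2·T1 = [8/17 15/17 -3; -15/17 8/17 -5; 0 0 1]
T3·…·T1 = [8/17 15/17 -9; -15/17 8/17 -2; 0 0 1]
T4·…·T1 = [8/17 15/17 -13; -15/17 8/17 -7; 0 0 1]
T5·…·T1 = [8/17 15/17 -13; 1/17 38/17 -33; 0 0 1]
det M = 1; M⁻¹ = [38/17 -15/17 -1/17; -1/17 8/17 251/17; 0 0 1]
M⁻¹ · (-266/17, -675/17)ᵀ = (0, -3)ᵀ

p = (0, -3)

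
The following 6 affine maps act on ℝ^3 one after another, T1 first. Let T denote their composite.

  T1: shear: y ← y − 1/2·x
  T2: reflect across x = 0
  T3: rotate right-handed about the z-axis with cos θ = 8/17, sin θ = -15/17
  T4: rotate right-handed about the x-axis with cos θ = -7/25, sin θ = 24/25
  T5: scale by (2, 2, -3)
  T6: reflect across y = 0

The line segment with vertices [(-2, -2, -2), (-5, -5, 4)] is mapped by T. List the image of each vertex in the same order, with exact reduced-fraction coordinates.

image vertices: (2/17, -2164/425, 2022/425), (5/17, 1934/425, 8268/425)

T1 shear: y ← y − 1/2·x: (-2, -2, -2) → (-2, -1, -2); (-5, -5, 4) → (-5, -5/2, 4)
T2 reflect across x = 0: (-2, -1, -2) → (2, -1, -2); (-5, -5/2, 4) → (5, -5/2, 4)
T3 rotate right-handed about the z-axis with cos θ = 8/17, sin θ = -15/17: (2, -1, -2) → (1/17, -38/17, -2); (5, -5/2, 4) → (5/34, -95/17, 4)
T4 rotate right-handed about the x-axis with cos θ = -7/25, sin θ = 24/25: (1/17, -38/17, -2) → (1/17, 1082/425, -674/425); (5/34, -95/17, 4) → (5/34, -967/425, -2756/425)
T5 scale by (2, 2, -3): (1/17, 1082/425, -674/425) → (2/17, 2164/425, 2022/425); (5/34, -967/425, -2756/425) → (5/17, -1934/425, 8268/425)
T6 reflect across y = 0: (2/17, 2164/425, 2022/425) → (2/17, -2164/425, 2022/425); (5/17, -1934/425, 8268/425) → (5/17, 1934/425, 8268/425)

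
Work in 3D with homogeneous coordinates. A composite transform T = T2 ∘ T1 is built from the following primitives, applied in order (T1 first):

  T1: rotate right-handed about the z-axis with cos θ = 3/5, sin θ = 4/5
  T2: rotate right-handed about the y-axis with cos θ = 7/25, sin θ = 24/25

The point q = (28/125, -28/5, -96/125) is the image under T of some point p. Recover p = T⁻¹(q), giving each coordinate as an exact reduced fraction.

T1 = [3/5 -4/5 0 0; 4/5 3/5 0 0; 0 0 1 0; 0 0 0 1]
T2·T1 = [21/125 -28/125 24/25 0; 4/5 3/5 0 0; -72/125 96/125 7/25 0; 0 0 0 1]
det M = 1; M⁻¹ = [21/125 4/5 -72/125 0; -28/125 3/5 96/125 0; 24/25 0 7/25 0; 0 0 0 1]
M⁻¹ · (28/125, -28/5, -96/125)ᵀ = (-4, -4, 0)ᵀ

p = (-4, -4, 0)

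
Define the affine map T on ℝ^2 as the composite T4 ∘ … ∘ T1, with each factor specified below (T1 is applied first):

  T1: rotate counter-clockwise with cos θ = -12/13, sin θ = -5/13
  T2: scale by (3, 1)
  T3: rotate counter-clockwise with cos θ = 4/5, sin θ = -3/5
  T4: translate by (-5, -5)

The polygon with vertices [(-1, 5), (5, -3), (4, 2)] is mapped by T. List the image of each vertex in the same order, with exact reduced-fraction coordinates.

T1 rotate counter-clockwise with cos θ = -12/13, sin θ = -5/13: (-1, 5) → (37/13, -55/13); (5, -3) → (-75/13, 11/13); (4, 2) → (-38/13, -44/13)
T2 scale by (3, 1): (37/13, -55/13) → (111/13, -55/13); (-75/13, 11/13) → (-225/13, 11/13); (-38/13, -44/13) → (-114/13, -44/13)
T3 rotate counter-clockwise with cos θ = 4/5, sin θ = -3/5: (111/13, -55/13) → (279/65, -553/65); (-225/13, 11/13) → (-867/65, 719/65); (-114/13, -44/13) → (-588/65, 166/65)
T4 translate by (-5, -5): (279/65, -553/65) → (-46/65, -878/65); (-867/65, 719/65) → (-1192/65, 394/65); (-588/65, 166/65) → (-913/65, -159/65)

image vertices: (-46/65, -878/65), (-1192/65, 394/65), (-913/65, -159/65)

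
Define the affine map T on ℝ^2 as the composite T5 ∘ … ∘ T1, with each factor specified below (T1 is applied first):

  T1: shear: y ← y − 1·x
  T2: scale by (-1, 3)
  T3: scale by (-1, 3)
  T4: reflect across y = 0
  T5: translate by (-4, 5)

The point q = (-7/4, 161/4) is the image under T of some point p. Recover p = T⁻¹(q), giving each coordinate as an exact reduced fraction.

p = (9/4, -5/3)

T1 = [1 0 0; -1 1 0; 0 0 1]
T2·T1 = [-1 0 0; -3 3 0; 0 0 1]
T3·…·T1 = [1 0 0; -9 9 0; 0 0 1]
T4·…·T1 = [1 0 0; 9 -9 0; 0 0 1]
T5·…·T1 = [1 0 -4; 9 -9 5; 0 0 1]
det M = -9; M⁻¹ = [1 0 4; 1 -1/9 41/9; 0 0 1]
M⁻¹ · (-7/4, 161/4)ᵀ = (9/4, -5/3)ᵀ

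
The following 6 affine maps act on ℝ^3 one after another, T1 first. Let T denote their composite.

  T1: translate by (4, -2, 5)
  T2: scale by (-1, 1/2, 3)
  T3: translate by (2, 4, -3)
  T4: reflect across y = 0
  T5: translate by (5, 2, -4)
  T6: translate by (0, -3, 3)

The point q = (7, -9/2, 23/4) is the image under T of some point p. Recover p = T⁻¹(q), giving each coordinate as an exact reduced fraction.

p = (-4, 1, -7/4)

T1 = [1 0 0 4; 0 1 0 -2; 0 0 1 5; 0 0 0 1]
T2·T1 = [-1 0 0 -4; 0 1/2 0 -1; 0 0 3 15; 0 0 0 1]
T3·…·T1 = [-1 0 0 -2; 0 1/2 0 3; 0 0 3 12; 0 0 0 1]
T4·…·T1 = [-1 0 0 -2; 0 -1/2 0 -3; 0 0 3 12; 0 0 0 1]
T5·…·T1 = [-1 0 0 3; 0 -1/2 0 -1; 0 0 3 8; 0 0 0 1]
T6·…·T1 = [-1 0 0 3; 0 -1/2 0 -4; 0 0 3 11; 0 0 0 1]
det M = 3/2; M⁻¹ = [-1 0 0 3; 0 -2 0 -8; 0 0 1/3 -11/3; 0 0 0 1]
M⁻¹ · (7, -9/2, 23/4)ᵀ = (-4, 1, -7/4)ᵀ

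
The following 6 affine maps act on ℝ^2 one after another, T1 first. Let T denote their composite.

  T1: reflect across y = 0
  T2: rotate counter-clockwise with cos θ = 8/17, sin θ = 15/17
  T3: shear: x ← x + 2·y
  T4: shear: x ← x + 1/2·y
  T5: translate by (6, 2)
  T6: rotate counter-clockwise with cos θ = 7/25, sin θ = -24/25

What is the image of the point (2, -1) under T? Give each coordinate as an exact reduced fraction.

T1 reflect across y = 0: (2, -1) → (2, 1)
T2 rotate counter-clockwise with cos θ = 8/17, sin θ = 15/17: (2, 1) → (1/17, 38/17)
T3 shear: x ← x + 2·y: (1/17, 38/17) → (77/17, 38/17)
T4 shear: x ← x + 1/2·y: (77/17, 38/17) → (96/17, 38/17)
T5 translate by (6, 2): (96/17, 38/17) → (198/17, 72/17)
T6 rotate counter-clockwise with cos θ = 7/25, sin θ = -24/25: (198/17, 72/17) → (3114/425, -4248/425)

T(p) = (3114/425, -4248/425)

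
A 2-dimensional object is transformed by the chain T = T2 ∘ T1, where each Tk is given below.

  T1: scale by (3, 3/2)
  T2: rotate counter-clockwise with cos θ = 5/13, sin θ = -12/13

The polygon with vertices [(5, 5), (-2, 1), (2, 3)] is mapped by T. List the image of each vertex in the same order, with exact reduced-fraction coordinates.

image vertices: (165/13, -285/26), (-12/13, 159/26), (84/13, -99/26)

T1 scale by (3, 3/2): (5, 5) → (15, 15/2); (-2, 1) → (-6, 3/2); (2, 3) → (6, 9/2)
T2 rotate counter-clockwise with cos θ = 5/13, sin θ = -12/13: (15, 15/2) → (165/13, -285/26); (-6, 3/2) → (-12/13, 159/26); (6, 9/2) → (84/13, -99/26)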